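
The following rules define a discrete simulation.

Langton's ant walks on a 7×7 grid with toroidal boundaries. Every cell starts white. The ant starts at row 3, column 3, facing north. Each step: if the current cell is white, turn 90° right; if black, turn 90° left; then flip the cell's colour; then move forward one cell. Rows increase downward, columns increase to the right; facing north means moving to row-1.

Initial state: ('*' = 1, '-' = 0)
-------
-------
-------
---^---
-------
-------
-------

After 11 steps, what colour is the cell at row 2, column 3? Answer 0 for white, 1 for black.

step 0: -------
-------
-------
---^---
-------
-------
-------
step 1: -------
-------
-------
---*>--
-------
-------
-------
step 2: -------
-------
-------
---**--
----v--
-------
-------
step 3: -------
-------
-------
---**--
---<*--
-------
-------
step 4: -------
-------
-------
---^*--
---**--
-------
-------
step 5: -------
-------
-------
--<-*--
---**--
-------
-------
step 6: -------
-------
--^----
--*-*--
---**--
-------
-------
step 7: -------
-------
--*>---
--*-*--
---**--
-------
-------
step 8: -------
-------
--**---
--*v*--
---**--
-------
-------
step 9: -------
-------
--**---
--<**--
---**--
-------
-------
step 10: -------
-------
--**---
---**--
--v**--
-------
-------
step 11: -------
-------
--**---
---**--
-<***--
-------
-------

1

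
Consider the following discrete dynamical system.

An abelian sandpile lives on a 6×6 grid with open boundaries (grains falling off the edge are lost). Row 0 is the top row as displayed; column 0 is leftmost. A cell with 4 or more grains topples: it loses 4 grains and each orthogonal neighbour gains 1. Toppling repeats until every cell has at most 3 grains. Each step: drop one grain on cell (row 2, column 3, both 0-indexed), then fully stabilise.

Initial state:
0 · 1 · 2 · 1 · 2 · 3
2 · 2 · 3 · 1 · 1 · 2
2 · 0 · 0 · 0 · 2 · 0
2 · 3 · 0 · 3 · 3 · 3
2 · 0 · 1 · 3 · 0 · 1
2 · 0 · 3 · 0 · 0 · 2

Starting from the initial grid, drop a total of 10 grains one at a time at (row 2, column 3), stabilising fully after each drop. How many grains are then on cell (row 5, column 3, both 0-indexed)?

step 0: 0 · 1 · 2 · 1 · 2 · 3
2 · 2 · 3 · 1 · 1 · 2
2 · 0 · 0 · 0 · 2 · 0
2 · 3 · 0 · 3 · 3 · 3
2 · 0 · 1 · 3 · 0 · 1
2 · 0 · 3 · 0 · 0 · 2
step 1: 0 · 1 · 2 · 1 · 2 · 3
2 · 2 · 3 · 1 · 1 · 2
2 · 0 · 0 · 1 · 2 · 0
2 · 3 · 0 · 3 · 3 · 3
2 · 0 · 1 · 3 · 0 · 1
2 · 0 · 3 · 0 · 0 · 2
step 2: 0 · 1 · 2 · 1 · 2 · 3
2 · 2 · 3 · 1 · 1 · 2
2 · 0 · 0 · 2 · 2 · 0
2 · 3 · 0 · 3 · 3 · 3
2 · 0 · 1 · 3 · 0 · 1
2 · 0 · 3 · 0 · 0 · 2
step 3: 0 · 1 · 2 · 1 · 2 · 3
2 · 2 · 3 · 1 · 1 · 2
2 · 0 · 0 · 3 · 2 · 0
2 · 3 · 0 · 3 · 3 · 3
2 · 0 · 1 · 3 · 0 · 1
2 · 0 · 3 · 0 · 0 · 2
step 4: 0 · 1 · 2 · 1 · 2 · 3
2 · 2 · 3 · 2 · 2 · 2
2 · 0 · 1 · 2 · 0 · 2
2 · 3 · 1 · 2 · 2 · 0
2 · 0 · 2 · 0 · 2 · 2
2 · 0 · 3 · 1 · 0 · 2
step 5: 0 · 1 · 2 · 1 · 2 · 3
2 · 2 · 3 · 2 · 2 · 2
2 · 0 · 1 · 3 · 0 · 2
2 · 3 · 1 · 2 · 2 · 0
2 · 0 · 2 · 0 · 2 · 2
2 · 0 · 3 · 1 · 0 · 2
step 6: 0 · 1 · 2 · 1 · 2 · 3
2 · 2 · 3 · 3 · 2 · 2
2 · 0 · 2 · 0 · 1 · 2
2 · 3 · 1 · 3 · 2 · 0
2 · 0 · 2 · 0 · 2 · 2
2 · 0 · 3 · 1 · 0 · 2
step 7: 0 · 1 · 2 · 1 · 2 · 3
2 · 2 · 3 · 3 · 2 · 2
2 · 0 · 2 · 1 · 1 · 2
2 · 3 · 1 · 3 · 2 · 0
2 · 0 · 2 · 0 · 2 · 2
2 · 0 · 3 · 1 · 0 · 2
step 8: 0 · 1 · 2 · 1 · 2 · 3
2 · 2 · 3 · 3 · 2 · 2
2 · 0 · 2 · 2 · 1 · 2
2 · 3 · 1 · 3 · 2 · 0
2 · 0 · 2 · 0 · 2 · 2
2 · 0 · 3 · 1 · 0 · 2
step 9: 0 · 1 · 2 · 1 · 2 · 3
2 · 2 · 3 · 3 · 2 · 2
2 · 0 · 2 · 3 · 1 · 2
2 · 3 · 1 · 3 · 2 · 0
2 · 0 · 2 · 0 · 2 · 2
2 · 0 · 3 · 1 · 0 · 2
step 10: 0 · 1 · 3 · 2 · 2 · 3
2 · 3 · 1 · 1 · 3 · 2
2 · 1 · 0 · 3 · 2 · 2
2 · 3 · 3 · 0 · 3 · 0
2 · 0 · 2 · 1 · 2 · 2
2 · 0 · 3 · 1 · 0 · 2

1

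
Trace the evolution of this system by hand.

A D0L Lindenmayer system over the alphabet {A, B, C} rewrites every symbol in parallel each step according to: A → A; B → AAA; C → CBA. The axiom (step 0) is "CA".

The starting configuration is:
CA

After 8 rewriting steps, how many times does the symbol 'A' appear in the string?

30

t=0: CA
t=1: CBAA
t=2: CBAAAAAA
t=3: CBAAAAAAAAAA
t=4: CBAAAAAAAAAAAAAA
t=5: CBAAAAAAAAAAAAAAAAAA
t=6: CBAAAAAAAAAAAAAAAAAAAAAA
t=7: CBAAAAAAAAAAAAAAAAAAAAAAAAAA
t=8: CBAAAAAAAAAAAAAAAAAAAAAAAAAAAAAA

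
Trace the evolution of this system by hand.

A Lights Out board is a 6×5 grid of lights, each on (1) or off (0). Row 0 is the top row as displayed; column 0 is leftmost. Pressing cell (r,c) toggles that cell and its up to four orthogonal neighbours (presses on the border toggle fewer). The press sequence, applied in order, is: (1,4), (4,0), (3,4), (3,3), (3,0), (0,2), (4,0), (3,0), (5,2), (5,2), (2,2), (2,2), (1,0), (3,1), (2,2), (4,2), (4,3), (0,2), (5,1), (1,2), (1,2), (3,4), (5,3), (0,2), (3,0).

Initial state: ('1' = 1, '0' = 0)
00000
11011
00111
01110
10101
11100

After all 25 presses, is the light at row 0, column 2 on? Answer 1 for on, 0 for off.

gen 0: 00000
11011
00111
01110
10101
11100
gen 1: 00001
11000
00110
01110
10101
11100
gen 2: 00001
11000
00110
11110
01101
01100
gen 3: 00001
11000
00111
11101
01100
01100
gen 4: 00001
11000
00101
11010
01110
01100
gen 5: 00001
11000
10101
00010
11110
01100
gen 6: 01111
11100
10101
00010
11110
01100
gen 7: 01111
11100
10101
10010
00110
11100
gen 8: 01111
11100
00101
01010
10110
11100
gen 9: 01111
11100
00101
01010
10010
10010
gen 10: 01111
11100
00101
01010
10110
11100
gen 11: 01111
11000
01011
01110
10110
11100
gen 12: 01111
11100
00101
01010
10110
11100
gen 13: 11111
00100
10101
01010
10110
11100
gen 14: 11111
00100
11101
10110
11110
11100
gen 15: 11111
00000
10011
10010
11110
11100
gen 16: 11111
00000
10011
10110
10000
11000
gen 17: 11111
00000
10011
10100
10111
11010
gen 18: 10001
00100
10011
10100
10111
11010
gen 19: 10001
00100
10011
10100
11111
00110
gen 20: 10101
01010
10111
10100
11111
00110
gen 21: 10001
00100
10011
10100
11111
00110
gen 22: 10001
00100
10010
10111
11110
00110
gen 23: 10001
00100
10010
10111
11100
00001
gen 24: 11111
00000
10010
10111
11100
00001
gen 25: 11111
00000
00010
01111
01100
00001

1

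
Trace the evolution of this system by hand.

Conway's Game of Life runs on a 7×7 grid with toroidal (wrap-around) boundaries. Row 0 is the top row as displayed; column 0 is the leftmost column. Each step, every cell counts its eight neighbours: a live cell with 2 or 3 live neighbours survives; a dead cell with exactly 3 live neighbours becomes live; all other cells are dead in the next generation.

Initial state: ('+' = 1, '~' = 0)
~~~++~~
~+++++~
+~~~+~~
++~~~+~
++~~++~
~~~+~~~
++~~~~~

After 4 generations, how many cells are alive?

18

t=0: ~~~++~~
~+++++~
+~~~+~~
++~~~+~
++~~++~
~~~+~~~
++~~~~~
t=1: +~~~~+~
~++~~+~
+~~~~~~
~~~~~+~
+++~++~
~~+~+~+
~~+++~~
t=2: ~~~~~++
++~~~~~
~+~~~~+
+~~~++~
+++~+~~
+~~~~~+
~++~+~+
t=3: ~~+~~++
~+~~~+~
~+~~~++
~~++++~
~~~++~~
~~~~~~+
~+~~~~~
t=4: +++~~++
~++~+~~
++~+~~+
~~+~~~+
~~+~~~~
~~~~~~~
+~~~~++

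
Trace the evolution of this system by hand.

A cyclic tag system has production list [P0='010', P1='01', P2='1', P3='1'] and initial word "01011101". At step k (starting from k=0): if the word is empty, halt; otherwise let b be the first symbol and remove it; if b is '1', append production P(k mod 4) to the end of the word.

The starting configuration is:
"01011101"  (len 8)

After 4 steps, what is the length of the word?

step 0: "01011101"  (len 8)
step 1: "1011101"  (len 7)
step 2: "01110101"  (len 8)
step 3: "1110101"  (len 7)
step 4: "1101011"  (len 7)

7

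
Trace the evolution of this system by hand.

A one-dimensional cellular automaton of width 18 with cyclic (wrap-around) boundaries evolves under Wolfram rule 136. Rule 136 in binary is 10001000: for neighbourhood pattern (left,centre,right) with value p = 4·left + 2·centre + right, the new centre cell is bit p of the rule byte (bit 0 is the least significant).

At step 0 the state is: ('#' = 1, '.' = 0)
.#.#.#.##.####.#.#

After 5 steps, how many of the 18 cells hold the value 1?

0

gen 0: .#.#.#.##.####.#.#
gen 1: .......#..###.....
gen 2: ..........##......
gen 3: ..........#.......
gen 4: ..................
gen 5: ..................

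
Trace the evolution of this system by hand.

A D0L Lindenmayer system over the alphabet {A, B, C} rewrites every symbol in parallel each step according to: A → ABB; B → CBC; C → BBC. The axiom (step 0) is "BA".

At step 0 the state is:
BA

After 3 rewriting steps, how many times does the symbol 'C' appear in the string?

26

step 0: BA
step 1: CBCABB
step 2: BBCCBCBBCABBCBCCBC
step 3: CBCCBCBBCBBCCBCBBCCBCCBCBBCABBCBCCBCBBCCBCBBCBBCCBCBBC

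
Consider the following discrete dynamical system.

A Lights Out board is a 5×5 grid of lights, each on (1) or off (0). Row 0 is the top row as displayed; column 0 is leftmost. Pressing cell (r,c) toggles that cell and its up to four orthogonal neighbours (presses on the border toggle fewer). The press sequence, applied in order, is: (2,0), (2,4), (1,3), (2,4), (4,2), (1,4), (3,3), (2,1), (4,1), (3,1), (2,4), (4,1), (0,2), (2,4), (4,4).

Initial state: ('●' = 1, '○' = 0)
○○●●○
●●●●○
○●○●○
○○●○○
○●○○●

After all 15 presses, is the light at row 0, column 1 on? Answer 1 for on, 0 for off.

1

gen 0: ○○●●○
●●●●○
○●○●○
○○●○○
○●○○●
gen 1: ○○●●○
○●●●○
●○○●○
●○●○○
○●○○●
gen 2: ○○●●○
○●●●●
●○○○●
●○●○●
○●○○●
gen 3: ○○●○○
○●○○○
●○○●●
●○●○●
○●○○●
gen 4: ○○●○○
○●○○●
●○○○○
●○●○○
○●○○●
gen 5: ○○●○○
○●○○●
●○○○○
●○○○○
○○●●●
gen 6: ○○●○●
○●○●○
●○○○●
●○○○○
○○●●●
gen 7: ○○●○●
○●○●○
●○○●●
●○●●●
○○●○●
gen 8: ○○●○●
○○○●○
○●●●●
●●●●●
○○●○●
gen 9: ○○●○●
○○○●○
○●●●●
●○●●●
●●○○●
gen 10: ○○●○●
○○○●○
○○●●●
○●○●●
●○○○●
gen 11: ○○●○●
○○○●●
○○●○○
○●○●○
●○○○●
gen 12: ○○●○●
○○○●●
○○●○○
○○○●○
○●●○●
gen 13: ○●○●●
○○●●●
○○●○○
○○○●○
○●●○●
gen 14: ○●○●●
○○●●○
○○●●●
○○○●●
○●●○●
gen 15: ○●○●●
○○●●○
○○●●●
○○○●○
○●●●○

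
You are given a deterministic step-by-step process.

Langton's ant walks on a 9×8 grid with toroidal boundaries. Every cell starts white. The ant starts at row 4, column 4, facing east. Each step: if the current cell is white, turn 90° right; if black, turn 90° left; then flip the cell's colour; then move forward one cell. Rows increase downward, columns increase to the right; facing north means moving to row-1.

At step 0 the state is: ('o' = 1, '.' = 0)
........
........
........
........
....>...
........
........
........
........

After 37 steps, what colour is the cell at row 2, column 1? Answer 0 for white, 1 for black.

k=0  ........
........
........
........
....>...
........
........
........
........
k=1  ........
........
........
........
....o...
....v...
........
........
........
k=2  ........
........
........
........
....o...
...<o...
........
........
........
k=3  ........
........
........
........
...^o...
...oo...
........
........
........
k=4  ........
........
........
........
...o>...
...oo...
........
........
........
k=5  ........
........
........
....^...
...o....
...oo...
........
........
........
k=6  ........
........
........
....o>..
...o....
...oo...
........
........
........
k=7  ........
........
........
....oo..
...o.v..
...oo...
........
........
........
k=8  ........
........
........
....oo..
...o<o..
...oo...
........
........
........
k=9  ........
........
........
....^o..
...ooo..
...oo...
........
........
........
k=10  ........
........
........
...<.o..
...ooo..
...oo...
........
........
........
k=11  ........
........
...^....
...o.o..
...ooo..
...oo...
........
........
........
k=12  ........
........
...o>...
...o.o..
...ooo..
...oo...
........
........
........
k=13  ........
........
...oo...
...ovo..
...ooo..
...oo...
........
........
........
k=14  ........
........
...oo...
...<oo..
...ooo..
...oo...
........
........
........
k=15  ........
........
...oo...
....oo..
...voo..
...oo...
........
........
........
k=16  ........
........
...oo...
....oo..
....>o..
...oo...
........
........
........
k=17  ........
........
...oo...
....^o..
.....o..
...oo...
........
........
........
k=18  ........
........
...oo...
...<.o..
.....o..
...oo...
........
........
........
k=19  ........
........
...^o...
...o.o..
.....o..
...oo...
........
........
........
k=20  ........
........
..<.o...
...o.o..
.....o..
...oo...
........
........
........
k=21  ........
..^.....
..o.o...
...o.o..
.....o..
...oo...
........
........
........
k=22  ........
..o>....
..o.o...
...o.o..
.....o..
...oo...
........
........
........
k=23  ........
..oo....
..ovo...
...o.o..
.....o..
...oo...
........
........
........
k=24  ........
..oo....
..<oo...
...o.o..
.....o..
...oo...
........
........
........
k=25  ........
..oo....
...oo...
..vo.o..
.....o..
...oo...
........
........
........
k=26  ........
..oo....
...oo...
.<oo.o..
.....o..
...oo...
........
........
........
k=27  ........
..oo....
.^.oo...
.ooo.o..
.....o..
...oo...
........
........
........
k=28  ........
..oo....
.o>oo...
.ooo.o..
.....o..
...oo...
........
........
........
k=29  ........
..oo....
.oooo...
.ovo.o..
.....o..
...oo...
........
........
........
k=30  ........
..oo....
.oooo...
.o.>.o..
.....o..
...oo...
........
........
........
k=31  ........
..oo....
.oo^o...
.o...o..
.....o..
...oo...
........
........
........
k=32  ........
..oo....
.o<.o...
.o...o..
.....o..
...oo...
........
........
........
k=33  ........
..oo....
.o..o...
.ov..o..
.....o..
...oo...
........
........
........
k=34  ........
..oo....
.o..o...
.<o..o..
.....o..
...oo...
........
........
........
k=35  ........
..oo....
.o..o...
..o..o..
.v...o..
...oo...
........
........
........
k=36  ........
..oo....
.o..o...
..o..o..
<o...o..
...oo...
........
........
........
k=37  ........
..oo....
.o..o...
^.o..o..
oo...o..
...oo...
........
........
........

1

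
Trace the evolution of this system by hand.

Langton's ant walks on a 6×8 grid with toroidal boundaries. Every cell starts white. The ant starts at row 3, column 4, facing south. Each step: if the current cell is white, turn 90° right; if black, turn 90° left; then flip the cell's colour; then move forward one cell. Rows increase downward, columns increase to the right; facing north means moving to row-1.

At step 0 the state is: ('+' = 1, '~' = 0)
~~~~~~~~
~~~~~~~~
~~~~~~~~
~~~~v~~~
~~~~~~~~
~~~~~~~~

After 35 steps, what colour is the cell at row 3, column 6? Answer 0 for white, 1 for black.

1

k=0  ~~~~~~~~
~~~~~~~~
~~~~~~~~
~~~~v~~~
~~~~~~~~
~~~~~~~~
k=1  ~~~~~~~~
~~~~~~~~
~~~~~~~~
~~~<+~~~
~~~~~~~~
~~~~~~~~
k=2  ~~~~~~~~
~~~~~~~~
~~~^~~~~
~~~++~~~
~~~~~~~~
~~~~~~~~
k=3  ~~~~~~~~
~~~~~~~~
~~~+>~~~
~~~++~~~
~~~~~~~~
~~~~~~~~
k=4  ~~~~~~~~
~~~~~~~~
~~~++~~~
~~~+v~~~
~~~~~~~~
~~~~~~~~
k=5  ~~~~~~~~
~~~~~~~~
~~~++~~~
~~~+~>~~
~~~~~~~~
~~~~~~~~
k=6  ~~~~~~~~
~~~~~~~~
~~~++~~~
~~~+~+~~
~~~~~v~~
~~~~~~~~
k=7  ~~~~~~~~
~~~~~~~~
~~~++~~~
~~~+~+~~
~~~~<+~~
~~~~~~~~
k=8  ~~~~~~~~
~~~~~~~~
~~~++~~~
~~~+^+~~
~~~~++~~
~~~~~~~~
k=9  ~~~~~~~~
~~~~~~~~
~~~++~~~
~~~++>~~
~~~~++~~
~~~~~~~~
k=10  ~~~~~~~~
~~~~~~~~
~~~++^~~
~~~++~~~
~~~~++~~
~~~~~~~~
k=11  ~~~~~~~~
~~~~~~~~
~~~+++>~
~~~++~~~
~~~~++~~
~~~~~~~~
k=12  ~~~~~~~~
~~~~~~~~
~~~++++~
~~~++~v~
~~~~++~~
~~~~~~~~
k=13  ~~~~~~~~
~~~~~~~~
~~~++++~
~~~++<+~
~~~~++~~
~~~~~~~~
k=14  ~~~~~~~~
~~~~~~~~
~~~++^+~
~~~++++~
~~~~++~~
~~~~~~~~
k=15  ~~~~~~~~
~~~~~~~~
~~~+<~+~
~~~++++~
~~~~++~~
~~~~~~~~
k=16  ~~~~~~~~
~~~~~~~~
~~~+~~+~
~~~+v++~
~~~~++~~
~~~~~~~~
k=17  ~~~~~~~~
~~~~~~~~
~~~+~~+~
~~~+~>+~
~~~~++~~
~~~~~~~~
k=18  ~~~~~~~~
~~~~~~~~
~~~+~^+~
~~~+~~+~
~~~~++~~
~~~~~~~~
k=19  ~~~~~~~~
~~~~~~~~
~~~+~+>~
~~~+~~+~
~~~~++~~
~~~~~~~~
k=20  ~~~~~~~~
~~~~~~^~
~~~+~+~~
~~~+~~+~
~~~~++~~
~~~~~~~~
k=21  ~~~~~~~~
~~~~~~+>
~~~+~+~~
~~~+~~+~
~~~~++~~
~~~~~~~~
k=22  ~~~~~~~~
~~~~~~++
~~~+~+~v
~~~+~~+~
~~~~++~~
~~~~~~~~
k=23  ~~~~~~~~
~~~~~~++
~~~+~+<+
~~~+~~+~
~~~~++~~
~~~~~~~~
k=24  ~~~~~~~~
~~~~~~^+
~~~+~+++
~~~+~~+~
~~~~++~~
~~~~~~~~
k=25  ~~~~~~~~
~~~~~<~+
~~~+~+++
~~~+~~+~
~~~~++~~
~~~~~~~~
k=26  ~~~~~^~~
~~~~~+~+
~~~+~+++
~~~+~~+~
~~~~++~~
~~~~~~~~
k=27  ~~~~~+>~
~~~~~+~+
~~~+~+++
~~~+~~+~
~~~~++~~
~~~~~~~~
k=28  ~~~~~++~
~~~~~+v+
~~~+~+++
~~~+~~+~
~~~~++~~
~~~~~~~~
k=29  ~~~~~++~
~~~~~<++
~~~+~+++
~~~+~~+~
~~~~++~~
~~~~~~~~
k=30  ~~~~~++~
~~~~~~++
~~~+~v++
~~~+~~+~
~~~~++~~
~~~~~~~~
k=31  ~~~~~++~
~~~~~~++
~~~+~~>+
~~~+~~+~
~~~~++~~
~~~~~~~~
k=32  ~~~~~++~
~~~~~~^+
~~~+~~~+
~~~+~~+~
~~~~++~~
~~~~~~~~
k=33  ~~~~~++~
~~~~~<~+
~~~+~~~+
~~~+~~+~
~~~~++~~
~~~~~~~~
k=34  ~~~~~^+~
~~~~~+~+
~~~+~~~+
~~~+~~+~
~~~~++~~
~~~~~~~~
k=35  ~~~~<~+~
~~~~~+~+
~~~+~~~+
~~~+~~+~
~~~~++~~
~~~~~~~~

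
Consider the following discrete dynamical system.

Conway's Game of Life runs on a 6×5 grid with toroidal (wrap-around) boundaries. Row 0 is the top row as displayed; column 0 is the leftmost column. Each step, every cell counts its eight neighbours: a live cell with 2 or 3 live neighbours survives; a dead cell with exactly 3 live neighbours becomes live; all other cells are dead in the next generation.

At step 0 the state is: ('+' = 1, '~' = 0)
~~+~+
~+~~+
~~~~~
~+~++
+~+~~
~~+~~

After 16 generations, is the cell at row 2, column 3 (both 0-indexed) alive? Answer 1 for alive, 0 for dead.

0

k=0  ~~+~+
~+~~+
~~~~~
~+~++
+~+~~
~~+~~
k=1  +++~~
+~~+~
~~+++
+++++
+~+~+
~~+~~
k=2  +~+++
+~~~~
~~~~~
~~~~~
~~~~~
~~+~+
k=3  +~+~~
++~+~
~~~~~
~~~~~
~~~~~
+++~+
k=4  ~~~~~
+++~+
~~~~~
~~~~~
++~~~
+~+++
k=5  ~~~~~
++~~~
++~~~
~~~~~
++++~
+~+++
k=6  ~~++~
++~~~
++~~~
~~~~+
+~~~~
+~~~~
k=7  +~+~+
+~~~+
~+~~+
~+~~+
+~~~+
~+~~+
k=8  ~~~~~
~~~~~
~+~++
~+~++
~+~++
~+~~~
k=9  ~~~~~
~~~~~
~~~++
~+~~~
~+~++
+~+~~
k=10  ~~~~~
~~~~~
~~~~~
~~~~~
~+~++
+++++
k=11  +++++
~~~~~
~~~~~
~~~~~
~+~~~
~+~~~
k=12  +++++
+++++
~~~~~
~~~~~
~~~~~
~~~++
k=13  ~~~~~
~~~~~
+++++
~~~~~
~~~~~
~+~~~
k=14  ~~~~~
+++++
+++++
+++++
~~~~~
~~~~~
k=15  +++++
~~~~~
~~~~~
~~~~~
+++++
~~~~~
k=16  +++++
+++++
~~~~~
+++++
+++++
~~~~~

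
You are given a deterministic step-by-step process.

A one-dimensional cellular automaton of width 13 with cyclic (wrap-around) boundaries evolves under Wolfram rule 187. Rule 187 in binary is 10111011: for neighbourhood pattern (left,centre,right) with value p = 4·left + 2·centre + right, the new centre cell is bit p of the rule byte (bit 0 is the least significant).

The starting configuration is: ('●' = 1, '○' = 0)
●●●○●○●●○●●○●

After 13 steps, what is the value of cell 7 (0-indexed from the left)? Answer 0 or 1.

k=0  ●●●○●○●●○●●○●
k=1  ●●○●○●●○●●○●●
k=2  ●○●○●●○●●○●●●
k=3  ○●○●●○●●○●●●●
k=4  ●○●●○●●○●●●●○
k=5  ○●●○●●○●●●●○●
k=6  ●●○●●○●●●●○●○
k=7  ●○●●○●●●●○●○●
k=8  ○●●○●●●●○●○●●
k=9  ●●○●●●●○●○●●○
k=10  ●○●●●●○●○●●○●
k=11  ○●●●●○●○●●○●●
k=12  ●●●●○●○●●○●●○
k=13  ●●●○●○●●○●●○●

1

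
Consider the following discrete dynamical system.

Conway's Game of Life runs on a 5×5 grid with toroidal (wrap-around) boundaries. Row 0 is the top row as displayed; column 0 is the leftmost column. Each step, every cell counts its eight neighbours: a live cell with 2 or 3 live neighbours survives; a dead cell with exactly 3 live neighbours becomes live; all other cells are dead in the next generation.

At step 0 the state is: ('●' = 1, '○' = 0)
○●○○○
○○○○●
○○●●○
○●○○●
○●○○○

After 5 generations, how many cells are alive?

9

gen 0: ○●○○○
○○○○●
○○●●○
○●○○●
○●○○○
gen 1: ●○○○○
○○●●○
●○●●●
●●○●○
○●●○○
gen 2: ○○○●○
●○●○○
●○○○○
○○○○○
○○●○●
gen 3: ○●●●●
○●○○●
○●○○○
○○○○○
○○○●○
gen 4: ○●○○●
○●○○●
●○○○○
○○○○○
○○○●●
gen 5: ○○●○●
○●○○●
●○○○○
○○○○●
●○○●●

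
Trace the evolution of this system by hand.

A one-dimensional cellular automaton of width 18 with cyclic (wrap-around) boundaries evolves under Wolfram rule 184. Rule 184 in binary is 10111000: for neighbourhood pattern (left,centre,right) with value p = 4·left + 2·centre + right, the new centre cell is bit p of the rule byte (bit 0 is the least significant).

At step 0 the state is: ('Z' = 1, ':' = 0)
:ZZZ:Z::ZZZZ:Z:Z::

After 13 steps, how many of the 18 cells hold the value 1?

10

gen 0: :ZZZ:Z::ZZZZ:Z:Z::
gen 1: :ZZ:Z:Z:ZZZ:Z:Z:Z:
gen 2: :Z:Z:Z:ZZZ:Z:Z:Z:Z
gen 3: Z:Z:Z:ZZZ:Z:Z:Z:Z:
gen 4: :Z:Z:ZZZ:Z:Z:Z:Z:Z
gen 5: Z:Z:ZZZ:Z:Z:Z:Z:Z:
gen 6: :Z:ZZZ:Z:Z:Z:Z:Z:Z
gen 7: Z:ZZZ:Z:Z:Z:Z:Z:Z:
gen 8: :ZZZ:Z:Z:Z:Z:Z:Z:Z
gen 9: ZZZ:Z:Z:Z:Z:Z:Z:Z:
gen 10: ZZ:Z:Z:Z:Z:Z:Z:Z:Z
gen 11: Z:Z:Z:Z:Z:Z:Z:Z:ZZ
gen 12: :Z:Z:Z:Z:Z:Z:Z:ZZZ
gen 13: Z:Z:Z:Z:Z:Z:Z:ZZZ:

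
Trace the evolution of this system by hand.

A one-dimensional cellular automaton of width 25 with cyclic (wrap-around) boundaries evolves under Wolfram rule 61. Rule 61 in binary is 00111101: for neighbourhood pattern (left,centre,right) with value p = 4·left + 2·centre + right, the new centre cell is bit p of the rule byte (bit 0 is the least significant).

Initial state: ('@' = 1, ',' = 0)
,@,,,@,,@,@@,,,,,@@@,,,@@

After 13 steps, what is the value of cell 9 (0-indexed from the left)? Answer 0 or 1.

gen 0: ,@,,,@,,@,@@,,,,,@@@,,,@@
gen 1: @@@@,@@,@@@,@@@@,@,,@@,@,
gen 2: @,,,@@,@@,,@@,,,@@@,@,@@@
gen 3: ,@@,@,@@,@,@,@@,@,,@@@@,,
gen 4: ,@,@@@@,@@@@@@,@@@,@,,,@@
gen 5: @@@@,,,@@,,,,,@@,,@@@@,@,
gen 6: @,,,@@,@,@@@@,@,@,@,,,@@@
gen 7: ,@@,@,@@@@,,,@@@@@@@@,@,,
gen 8: ,@,@@@@,,,@@,@,,,,,,,@@@@
gen 9: @@@@,,,@@,@,@@@@@@@@,@,,,
gen 10: @,,,@@,@,@@@@,,,,,,,@@@@,
gen 11: @@@,@,@@@@,,,@@@@@@,@,,,@
gen 12: ,,,@@@@,,,@@,@,,,,,@@@@,@
gen 13: @@,@,,,@@,@,@@@@@@,@,,,@@

0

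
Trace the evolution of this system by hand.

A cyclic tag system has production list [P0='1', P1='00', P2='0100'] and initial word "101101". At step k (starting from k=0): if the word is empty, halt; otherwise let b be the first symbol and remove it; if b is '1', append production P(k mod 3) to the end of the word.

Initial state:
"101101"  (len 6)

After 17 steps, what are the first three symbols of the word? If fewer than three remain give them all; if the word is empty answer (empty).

gen 0: "101101"  (len 6)
gen 1: "011011"  (len 6)
gen 2: "11011"  (len 5)
gen 3: "10110100"  (len 8)
gen 4: "01101001"  (len 8)
gen 5: "1101001"  (len 7)
gen 6: "1010010100"  (len 10)
gen 7: "0100101001"  (len 10)
gen 8: "100101001"  (len 9)
gen 9: "001010010100"  (len 12)
gen 10: "01010010100"  (len 11)
gen 11: "1010010100"  (len 10)
gen 12: "0100101000100"  (len 13)
gen 13: "100101000100"  (len 12)
gen 14: "0010100010000"  (len 13)
gen 15: "010100010000"  (len 12)
gen 16: "10100010000"  (len 11)
gen 17: "010001000000"  (len 12)

010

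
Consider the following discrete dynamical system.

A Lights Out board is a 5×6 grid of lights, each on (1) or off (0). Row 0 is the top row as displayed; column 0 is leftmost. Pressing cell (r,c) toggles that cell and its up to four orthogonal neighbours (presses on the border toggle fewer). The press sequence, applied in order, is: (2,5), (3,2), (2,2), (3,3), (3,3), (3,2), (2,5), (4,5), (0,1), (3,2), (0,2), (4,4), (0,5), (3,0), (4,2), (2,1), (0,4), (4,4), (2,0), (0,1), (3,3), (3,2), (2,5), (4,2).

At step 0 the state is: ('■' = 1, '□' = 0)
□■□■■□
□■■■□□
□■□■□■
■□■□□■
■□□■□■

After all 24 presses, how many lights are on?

16

gen 0: □■□■■□
□■■■□□
□■□■□■
■□■□□■
■□□■□■
gen 1: □■□■■□
□■■■□■
□■□■■□
■□■□□□
■□□■□■
gen 2: □■□■■□
□■■■□■
□■■■■□
■■□■□□
■□■■□■
gen 3: □■□■■□
□■□■□■
□□□□■□
■■■■□□
■□■■□■
gen 4: □■□■■□
□■□■□■
□□□■■□
■■□□■□
■□■□□■
gen 5: □■□■■□
□■□■□■
□□□□■□
■■■■□□
■□■■□■
gen 6: □■□■■□
□■□■□■
□□■□■□
■□□□□□
■□□■□■
gen 7: □■□■■□
□■□■□□
□□■□□■
■□□□□■
■□□■□■
gen 8: □■□■■□
□■□■□□
□□■□□■
■□□□□□
■□□■■□
gen 9: ■□■■■□
□□□■□□
□□■□□■
■□□□□□
■□□■■□
gen 10: ■□■■■□
□□□■□□
□□□□□■
■■■■□□
■□■■■□
gen 11: ■■□□■□
□□■■□□
□□□□□■
■■■■□□
■□■■■□
gen 12: ■■□□■□
□□■■□□
□□□□□■
■■■■■□
■□■□□■
gen 13: ■■□□□■
□□■■□■
□□□□□■
■■■■■□
■□■□□■
gen 14: ■■□□□■
□□■■□■
■□□□□■
□□■■■□
□□■□□■
gen 15: ■■□□□■
□□■■□■
■□□□□■
□□□■■□
□■□■□■
gen 16: ■■□□□■
□■■■□■
□■■□□■
□■□■■□
□■□■□■
gen 17: ■■□■■□
□■■■■■
□■■□□■
□■□■■□
□■□■□■
gen 18: ■■□■■□
□■■■■■
□■■□□■
□■□■□□
□■□□■□
gen 19: ■■□■■□
■■■■■■
■□■□□■
■■□■□□
□■□□■□
gen 20: □□■■■□
■□■■■■
■□■□□■
■■□■□□
□■□□■□
gen 21: □□■■■□
■□■■■■
■□■■□■
■■■□■□
□■□■■□
gen 22: □□■■■□
■□■■■■
■□□■□■
■□□■■□
□■■■■□
gen 23: □□■■■□
■□■■■□
■□□■■□
■□□■■■
□■■■■□
gen 24: □□■■■□
■□■■■□
■□□■■□
■□■■■■
□□□□■□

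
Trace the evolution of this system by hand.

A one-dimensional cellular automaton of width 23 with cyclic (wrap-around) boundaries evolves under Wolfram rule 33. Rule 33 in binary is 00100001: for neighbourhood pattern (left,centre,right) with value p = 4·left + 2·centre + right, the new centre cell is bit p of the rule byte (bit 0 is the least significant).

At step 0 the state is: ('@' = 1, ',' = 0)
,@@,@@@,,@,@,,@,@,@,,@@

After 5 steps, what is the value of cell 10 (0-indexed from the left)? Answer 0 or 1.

1

gen 0: ,@@,@@@,,@,@,,@,@,@,,@@
gen 1: @,,@,,,,,,@,,,,@,@,,,,,
gen 2: ,,,,,@@@@,,,@@,,@,,@@@,
gen 3: @@@@,,,,,,@,,,,,,,,,,,,
gen 4: ,,,,,@@@@,,,@@@@@@@@@@,
gen 5: @@@@,,,,,,@,,,,,,,,,,,,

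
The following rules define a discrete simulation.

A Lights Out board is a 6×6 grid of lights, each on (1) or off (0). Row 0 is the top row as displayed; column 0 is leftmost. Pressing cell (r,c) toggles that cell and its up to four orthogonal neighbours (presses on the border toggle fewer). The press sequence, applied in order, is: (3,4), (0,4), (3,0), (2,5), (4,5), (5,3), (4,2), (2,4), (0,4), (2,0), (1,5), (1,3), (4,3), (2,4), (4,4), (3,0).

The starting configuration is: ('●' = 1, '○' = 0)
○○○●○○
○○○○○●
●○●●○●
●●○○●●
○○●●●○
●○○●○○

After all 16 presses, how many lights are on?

18

step 0: ○○○●○○
○○○○○●
●○●●○●
●●○○●●
○○●●●○
●○○●○○
step 1: ○○○●○○
○○○○○●
●○●●●●
●●○●○○
○○●●○○
●○○●○○
step 2: ○○○○●●
○○○○●●
●○●●●●
●●○●○○
○○●●○○
●○○●○○
step 3: ○○○○●●
○○○○●●
○○●●●●
○○○●○○
●○●●○○
●○○●○○
step 4: ○○○○●●
○○○○●○
○○●●○○
○○○●○●
●○●●○○
●○○●○○
step 5: ○○○○●●
○○○○●○
○○●●○○
○○○●○○
●○●●●●
●○○●○●
step 6: ○○○○●●
○○○○●○
○○●●○○
○○○●○○
●○●○●●
●○●○●●
step 7: ○○○○●●
○○○○●○
○○●●○○
○○●●○○
●●○●●●
●○○○●●
step 8: ○○○○●●
○○○○○○
○○●○●●
○○●●●○
●●○●●●
●○○○●●
step 9: ○○○●○○
○○○○●○
○○●○●●
○○●●●○
●●○●●●
●○○○●●
step 10: ○○○●○○
●○○○●○
●●●○●●
●○●●●○
●●○●●●
●○○○●●
step 11: ○○○●○●
●○○○○●
●●●○●○
●○●●●○
●●○●●●
●○○○●●
step 12: ○○○○○●
●○●●●●
●●●●●○
●○●●●○
●●○●●●
●○○○●●
step 13: ○○○○○●
●○●●●●
●●●●●○
●○●○●○
●●●○○●
●○○●●●
step 14: ○○○○○●
●○●●○●
●●●○○●
●○●○○○
●●●○○●
●○○●●●
step 15: ○○○○○●
●○●●○●
●●●○○●
●○●○●○
●●●●●○
●○○●○●
step 16: ○○○○○●
●○●●○●
○●●○○●
○●●○●○
○●●●●○
●○○●○●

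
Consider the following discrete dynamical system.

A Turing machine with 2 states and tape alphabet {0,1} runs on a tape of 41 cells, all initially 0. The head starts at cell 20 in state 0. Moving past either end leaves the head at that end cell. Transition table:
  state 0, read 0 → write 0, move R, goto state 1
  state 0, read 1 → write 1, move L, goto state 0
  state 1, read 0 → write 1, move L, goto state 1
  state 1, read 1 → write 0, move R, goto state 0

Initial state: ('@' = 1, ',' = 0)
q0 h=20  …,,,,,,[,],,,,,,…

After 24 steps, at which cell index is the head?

1

k=0  q0 h=20  …,,,,,,[,],,,,,,…
k=1  q1 h=21  …,,,,,,[,],,,,,,…
k=2  q1 h=20  …,,,,,,[,]@,,,,,…
k=3  q1 h=19  …,,,,,,[,]@@,,,,…
k=4  q1 h=18  …,,,,,,[,]@@@,,,…
k=5  q1 h=17  …,,,,,,[,]@@@@,,…
k=6  q1 h=16  …,,,,,,[,]@@@@@,…
k=7  q1 h=15  …,,,,,,[,]@@@@@@…
k=8  q1 h=14  …,,,,,,[,]@@@@@@…
k=9  q1 h=13  …,,,,,,[,]@@@@@@…
k=10  q1 h=12  …,,,,,,[,]@@@@@@…
k=11  q1 h=11  …,,,,,,[,]@@@@@@…
k=12  q1 h=10  …,,,,,,[,]@@@@@@…
k=13  q1 h= 9  …,,,,,,[,]@@@@@@…
k=14  q1 h= 8  …,,,,,,[,]@@@@@@…
k=15  q1 h= 7  …,,,,,,[,]@@@@@@…
k=16  q1 h= 6  |,,,,,,[,]@@@@@@…
k=17  q1 h= 5  |,,,,,[,]@@@@@@…
k=18  q1 h= 4  |,,,,[,]@@@@@@…
k=19  q1 h= 3  |,,,[,]@@@@@@…
k=20  q1 h= 2  |,,[,]@@@@@@…
k=21  q1 h= 1  |,[,]@@@@@@…
k=22  q1 h= 0  |[,]@@@@@@…
k=23  q1 h= 0  |[@]@@@@@@…
k=24  q0 h= 1  |,[@]@@@@@@…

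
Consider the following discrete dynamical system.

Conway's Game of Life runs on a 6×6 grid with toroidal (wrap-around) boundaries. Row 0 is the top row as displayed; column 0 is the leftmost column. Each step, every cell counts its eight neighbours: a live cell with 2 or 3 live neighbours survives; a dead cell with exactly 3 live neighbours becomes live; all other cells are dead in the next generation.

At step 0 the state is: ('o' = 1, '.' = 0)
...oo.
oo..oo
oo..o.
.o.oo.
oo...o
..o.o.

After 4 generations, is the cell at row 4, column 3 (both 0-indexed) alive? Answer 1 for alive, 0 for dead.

1

k=0  ...oo.
oo..oo
oo..o.
.o.oo.
oo...o
..o.o.
k=1  ooo...
.oo...
......
...oo.
oo...o
ooo.o.
k=2  .....o
o.o...
..oo..
o...oo
......
...o..
k=3  ......
.ooo..
o.ooo.
...ooo
....oo
......
k=4  ..o...
.o..o.
o.....
o.o...
...o.o
......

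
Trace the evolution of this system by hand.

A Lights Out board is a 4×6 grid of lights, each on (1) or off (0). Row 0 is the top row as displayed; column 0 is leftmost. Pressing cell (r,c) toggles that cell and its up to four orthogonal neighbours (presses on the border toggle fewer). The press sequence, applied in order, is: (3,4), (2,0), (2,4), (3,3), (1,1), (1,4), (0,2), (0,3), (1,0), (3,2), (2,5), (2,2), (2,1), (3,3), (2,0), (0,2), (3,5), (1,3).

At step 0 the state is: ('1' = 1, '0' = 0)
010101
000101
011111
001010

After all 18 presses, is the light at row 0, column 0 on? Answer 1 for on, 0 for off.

step 0: 010101
000101
011111
001010
step 1: 010101
000101
011101
001101
step 2: 010101
100101
101101
101101
step 3: 010101
100111
101010
101111
step 4: 010101
100111
101110
100001
step 5: 000101
011111
111110
100001
step 6: 000111
011000
111100
100001
step 7: 011011
010000
111100
100001
step 8: 010101
010100
111100
100001
step 9: 110101
100100
011100
100001
step 10: 110101
100100
010100
111101
step 11: 110101
100101
010111
111100
step 12: 110101
101101
001011
110100
step 13: 110101
111101
110011
100100
step 14: 110101
111101
110111
101010
step 15: 110101
011101
000111
001010
step 16: 101001
010101
000111
001010
step 17: 101001
010101
000110
001001
step 18: 101101
011011
000010
001001

1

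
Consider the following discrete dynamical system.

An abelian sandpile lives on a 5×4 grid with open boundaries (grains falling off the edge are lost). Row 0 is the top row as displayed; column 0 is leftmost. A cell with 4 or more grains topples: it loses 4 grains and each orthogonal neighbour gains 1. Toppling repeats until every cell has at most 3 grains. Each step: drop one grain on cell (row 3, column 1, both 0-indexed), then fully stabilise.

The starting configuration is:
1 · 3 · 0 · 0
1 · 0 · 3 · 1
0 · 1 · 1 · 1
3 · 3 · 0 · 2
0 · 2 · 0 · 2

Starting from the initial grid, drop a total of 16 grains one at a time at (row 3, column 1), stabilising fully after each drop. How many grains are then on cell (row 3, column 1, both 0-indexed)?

1

k=0  1 · 3 · 0 · 0
1 · 0 · 3 · 1
0 · 1 · 1 · 1
3 · 3 · 0 · 2
0 · 2 · 0 · 2
k=1  1 · 3 · 0 · 0
1 · 0 · 3 · 1
1 · 2 · 1 · 1
0 · 1 · 1 · 2
1 · 3 · 0 · 2
k=2  1 · 3 · 0 · 0
1 · 0 · 3 · 1
1 · 2 · 1 · 1
0 · 2 · 1 · 2
1 · 3 · 0 · 2
k=3  1 · 3 · 0 · 0
1 · 0 · 3 · 1
1 · 2 · 1 · 1
0 · 3 · 1 · 2
1 · 3 · 0 · 2
k=4  1 · 3 · 0 · 0
1 · 0 · 3 · 1
1 · 3 · 1 · 1
1 · 1 · 2 · 2
2 · 0 · 1 · 2
k=5  1 · 3 · 0 · 0
1 · 0 · 3 · 1
1 · 3 · 1 · 1
1 · 2 · 2 · 2
2 · 0 · 1 · 2
k=6  1 · 3 · 0 · 0
1 · 0 · 3 · 1
1 · 3 · 1 · 1
1 · 3 · 2 · 2
2 · 0 · 1 · 2
k=7  1 · 3 · 0 · 0
1 · 1 · 3 · 1
2 · 0 · 2 · 1
2 · 1 · 3 · 2
2 · 1 · 1 · 2
k=8  1 · 3 · 0 · 0
1 · 1 · 3 · 1
2 · 0 · 2 · 1
2 · 2 · 3 · 2
2 · 1 · 1 · 2
k=9  1 · 3 · 0 · 0
1 · 1 · 3 · 1
2 · 0 · 2 · 1
2 · 3 · 3 · 2
2 · 1 · 1 · 2
k=10  1 · 3 · 0 · 0
1 · 1 · 3 · 1
2 · 1 · 3 · 1
3 · 1 · 0 · 3
2 · 2 · 2 · 2
k=11  1 · 3 · 0 · 0
1 · 1 · 3 · 1
2 · 1 · 3 · 1
3 · 2 · 0 · 3
2 · 2 · 2 · 2
k=12  1 · 3 · 0 · 0
1 · 1 · 3 · 1
2 · 1 · 3 · 1
3 · 3 · 0 · 3
2 · 2 · 2 · 2
k=13  1 · 3 · 0 · 0
1 · 1 · 3 · 1
3 · 2 · 3 · 1
0 · 1 · 1 · 3
3 · 3 · 2 · 2
k=14  1 · 3 · 0 · 0
1 · 1 · 3 · 1
3 · 2 · 3 · 1
0 · 2 · 1 · 3
3 · 3 · 2 · 2
k=15  1 · 3 · 0 · 0
1 · 1 · 3 · 1
3 · 2 · 3 · 1
0 · 3 · 1 · 3
3 · 3 · 2 · 2
k=16  1 · 3 · 0 · 0
1 · 1 · 3 · 1
3 · 3 · 3 · 1
2 · 1 · 2 · 3
0 · 1 · 3 · 2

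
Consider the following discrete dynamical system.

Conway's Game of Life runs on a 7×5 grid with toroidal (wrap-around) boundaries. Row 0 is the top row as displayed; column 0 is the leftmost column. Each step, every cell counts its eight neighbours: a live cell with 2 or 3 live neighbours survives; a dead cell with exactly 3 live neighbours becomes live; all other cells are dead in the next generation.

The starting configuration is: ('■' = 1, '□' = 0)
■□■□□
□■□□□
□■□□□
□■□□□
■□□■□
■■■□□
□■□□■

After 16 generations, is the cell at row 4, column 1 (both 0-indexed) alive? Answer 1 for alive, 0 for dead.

k=0  ■□■□□
□■□□□
□■□□□
□■□□□
■□□■□
■■■□□
□■□□■
k=1  ■□■□□
■■■□□
■■■□□
■■■□□
■□□□■
□□■■□
□□□■■
k=2  ■□■□□
□□□■■
□□□■■
□□■■□
■□□□■
■□■□□
□■□□■
k=3  ■■■□□
■□■□□
□□□□□
■□■□□
■□■□■
□□□■□
□□■■■
k=4  ■□□□□
■□■□□
□□□□□
■□□■■
■□■□■
■■□□□
■□□□■
k=5  ■□□□□
□■□□□
■■□■□
■■□■□
□□■□□
□□□■□
□□□□■
k=6  ■□□□□
□■■□■
□□□□□
■□□■□
□■■■■
□□□■□
□□□□■
k=7  ■■□■■
■■□□□
■■■■■
■■□■□
■■□□□
■□□□□
□□□□■
k=8  □■■■□
□□□□□
□□□■□
□□□■□
□□■□□
■■□□■
□■□■□
k=9  □■□■□
□□□■□
□□□□□
□□■■□
■■■■■
■■□■■
□□□■□
k=10  □□□■■
□□■□□
□□■■□
■□□□□
□□□□□
□□□□□
□■□■□
k=11  □□□■■
□□■□■
□■■■□
□□□□□
□□□□□
□□□□□
□□■■■
k=12  ■□□□□
■■□□■
□■■■□
□□■□□
□□□□□
□□□■□
□□■□■
k=13  □□□■□
□□□■■
□□□■■
□■■■□
□□□□□
□□□■□
□□□■■
k=14  □□■□□
□□■□□
■□□□□
□□■■■
□□□■□
□□□■■
□□■■■
k=15  □■■□□
□■□□□
□■■□■
□□■■■
□□□□□
□□□□□
□□■□■
k=16  ■■■■□
□□□■□
□■□□■
■■■□■
□□□■□
□□□□□
□■■■□

0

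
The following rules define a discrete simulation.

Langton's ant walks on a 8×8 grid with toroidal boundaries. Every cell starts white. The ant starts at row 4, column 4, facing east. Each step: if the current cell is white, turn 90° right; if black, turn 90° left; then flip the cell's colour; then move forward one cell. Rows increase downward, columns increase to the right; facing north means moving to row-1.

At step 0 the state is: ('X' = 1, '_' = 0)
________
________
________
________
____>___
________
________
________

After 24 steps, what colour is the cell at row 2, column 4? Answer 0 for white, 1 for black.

k=0  ________
________
________
________
____>___
________
________
________
k=1  ________
________
________
________
____X___
____v___
________
________
k=2  ________
________
________
________
____X___
___<X___
________
________
k=3  ________
________
________
________
___^X___
___XX___
________
________
k=4  ________
________
________
________
___X>___
___XX___
________
________
k=5  ________
________
________
____^___
___X____
___XX___
________
________
k=6  ________
________
________
____X>__
___X____
___XX___
________
________
k=7  ________
________
________
____XX__
___X_v__
___XX___
________
________
k=8  ________
________
________
____XX__
___X<X__
___XX___
________
________
k=9  ________
________
________
____^X__
___XXX__
___XX___
________
________
k=10  ________
________
________
___<_X__
___XXX__
___XX___
________
________
k=11  ________
________
___^____
___X_X__
___XXX__
___XX___
________
________
k=12  ________
________
___X>___
___X_X__
___XXX__
___XX___
________
________
k=13  ________
________
___XX___
___XvX__
___XXX__
___XX___
________
________
k=14  ________
________
___XX___
___<XX__
___XXX__
___XX___
________
________
k=15  ________
________
___XX___
____XX__
___vXX__
___XX___
________
________
k=16  ________
________
___XX___
____XX__
____>X__
___XX___
________
________
k=17  ________
________
___XX___
____^X__
_____X__
___XX___
________
________
k=18  ________
________
___XX___
___<_X__
_____X__
___XX___
________
________
k=19  ________
________
___^X___
___X_X__
_____X__
___XX___
________
________
k=20  ________
________
__<_X___
___X_X__
_____X__
___XX___
________
________
k=21  ________
__^_____
__X_X___
___X_X__
_____X__
___XX___
________
________
k=22  ________
__X>____
__X_X___
___X_X__
_____X__
___XX___
________
________
k=23  ________
__XX____
__XvX___
___X_X__
_____X__
___XX___
________
________
k=24  ________
__XX____
__<XX___
___X_X__
_____X__
___XX___
________
________

1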